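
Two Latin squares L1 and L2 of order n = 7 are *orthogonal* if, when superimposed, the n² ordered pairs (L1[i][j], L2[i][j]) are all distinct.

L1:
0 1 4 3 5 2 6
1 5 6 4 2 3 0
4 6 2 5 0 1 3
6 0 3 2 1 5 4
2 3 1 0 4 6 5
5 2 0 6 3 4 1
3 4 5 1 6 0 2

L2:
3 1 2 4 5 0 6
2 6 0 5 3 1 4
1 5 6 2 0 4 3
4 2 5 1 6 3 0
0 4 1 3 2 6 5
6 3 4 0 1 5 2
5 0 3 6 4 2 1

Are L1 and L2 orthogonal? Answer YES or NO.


Form the n² = 49 superimposed pairs (L1[i][j], L2[i][j]), row by row (rows and columns indexed from 0):
row 0: (0,3) (1,1) (4,2) (3,4) (5,5) (2,0) (6,6)
row 1: (1,2) (5,6) (6,0) (4,5) (2,3) (3,1) (0,4)
row 2: (4,1) (6,5) (2,6) (5,2) (0,0) (1,4) (3,3)
row 3: (6,4) (0,2) (3,5) (2,1) (1,6) (5,3) (4,0)
row 4: (2,0) (3,4) (1,1) (0,3) (4,2) (6,6) (5,5)
row 5: (5,6) (2,3) (0,4) (6,0) (3,1) (4,5) (1,2)
row 6: (3,5) (4,0) (5,3) (1,6) (6,4) (0,2) (2,1)
Orthogonality requires all 49 pairs distinct.
But the pair (2,0) repeats: cell (0,5) has L1 = 2, L2 = 0, and cell (4,0) has L1 = 2, L2 = 0.
A repeated pair means some other pair never occurs (only 28 distinct pairs out of 49), so the squares are not orthogonal.
Conclusion: NO.

NO


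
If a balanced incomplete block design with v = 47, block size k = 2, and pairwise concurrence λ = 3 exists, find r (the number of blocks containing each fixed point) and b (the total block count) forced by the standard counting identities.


Any 2-(v, k, λ) BIBD satisfies two necessary conditions:
  (i)  Each point sits in r blocks, and counting incidences through any fixed point gives r(k − 1) = λ(v − 1), so r = λ(v − 1)/(k − 1).
  (ii) Total incidences bk = vr, so b = vr/k.
Step 1: r = λ(v − 1)/(k − 1) = 3·(47 − 1)/(2 − 1) = 3·46/1 = 138/1 = 138.
Step 2: b = vr/k = 47·138/2 = 6486/2 = 3243.
Check integrality: r = 138 ∈ Z ✓, b = 3243 ∈ Z ✓.
(These identities are necessary conditions: they determine r and b for any design with these parameters, but do not by themselves prove that one exists.)

r = 138, b = 3243.


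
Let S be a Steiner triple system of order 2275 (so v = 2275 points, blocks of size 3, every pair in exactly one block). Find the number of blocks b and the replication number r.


An STS(v) is a 2-(v, 3, 1) BIBD: block size k = 3, λ = 1.
Replication: r(k − 1) = λ(v − 1) ⇒ r·2 = 2275 − 1 = 2274 ⇒ r = 1137.
Block count: bk = vr ⇒ b·3 = 2275·1137 = 2586675 ⇒ b = 862225.

r = 1137, b = 862225.


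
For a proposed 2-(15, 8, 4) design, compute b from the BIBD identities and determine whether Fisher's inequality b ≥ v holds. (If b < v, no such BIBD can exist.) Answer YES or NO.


b = λv(v − 1)/(k(k − 1)) = 4·15·14/(8·7) = 840/56 = 15.
Compare with v = 15: b ≥ v, so Fisher's inequality holds.

YES


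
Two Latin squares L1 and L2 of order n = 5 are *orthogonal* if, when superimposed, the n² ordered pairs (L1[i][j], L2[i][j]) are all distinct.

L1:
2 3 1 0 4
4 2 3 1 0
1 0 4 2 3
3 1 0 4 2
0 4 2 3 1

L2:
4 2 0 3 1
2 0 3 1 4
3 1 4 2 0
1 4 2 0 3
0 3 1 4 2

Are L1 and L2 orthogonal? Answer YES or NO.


Form the n² = 25 superimposed pairs (L1[i][j], L2[i][j]), row by row (rows and columns indexed from 0):
row 0: (2,4) (3,2) (1,0) (0,3) (4,1)
row 1: (4,2) (2,0) (3,3) (1,1) (0,4)
row 2: (1,3) (0,1) (4,4) (2,2) (3,0)
row 3: (3,1) (1,4) (0,2) (4,0) (2,3)
row 4: (0,0) (4,3) (2,1) (3,4) (1,2)
Orthogonality requires all 25 pairs distinct.
Check by first coordinate: for each symbol s of L1, list the L2 entries in the n cells where L1 = s; they must all differ.
  L1 = 0: L2 entries (in reading order) 3, 4, 1, 2, 0 — all 5 distinct ✓
  L1 = 1: L2 entries (in reading order) 0, 1, 3, 4, 2 — all 5 distinct ✓
  L1 = 2: L2 entries (in reading order) 4, 0, 2, 3, 1 — all 5 distinct ✓
  L1 = 3: L2 entries (in reading order) 2, 3, 0, 1, 4 — all 5 distinct ✓
  L1 = 4: L2 entries (in reading order) 1, 2, 4, 0, 3 — all 5 distinct ✓
Every symbol of L1 meets every symbol of L2 exactly once, so all 25 pairs are distinct (25 of 25).
Conclusion: YES.

YES


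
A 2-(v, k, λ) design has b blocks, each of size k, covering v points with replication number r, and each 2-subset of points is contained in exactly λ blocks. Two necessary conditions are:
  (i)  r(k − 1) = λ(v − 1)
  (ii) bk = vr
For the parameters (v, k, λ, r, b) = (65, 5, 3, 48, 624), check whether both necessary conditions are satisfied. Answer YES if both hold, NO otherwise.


Condition (i): r(k − 1) = 48·4 = 192; λ(v − 1) = 3·64 = 192. Match? YES.
Condition (ii): bk = 624·5 = 3120; vr = 65·48 = 3120. Match? YES.
Both conditions hold? YES.

YES


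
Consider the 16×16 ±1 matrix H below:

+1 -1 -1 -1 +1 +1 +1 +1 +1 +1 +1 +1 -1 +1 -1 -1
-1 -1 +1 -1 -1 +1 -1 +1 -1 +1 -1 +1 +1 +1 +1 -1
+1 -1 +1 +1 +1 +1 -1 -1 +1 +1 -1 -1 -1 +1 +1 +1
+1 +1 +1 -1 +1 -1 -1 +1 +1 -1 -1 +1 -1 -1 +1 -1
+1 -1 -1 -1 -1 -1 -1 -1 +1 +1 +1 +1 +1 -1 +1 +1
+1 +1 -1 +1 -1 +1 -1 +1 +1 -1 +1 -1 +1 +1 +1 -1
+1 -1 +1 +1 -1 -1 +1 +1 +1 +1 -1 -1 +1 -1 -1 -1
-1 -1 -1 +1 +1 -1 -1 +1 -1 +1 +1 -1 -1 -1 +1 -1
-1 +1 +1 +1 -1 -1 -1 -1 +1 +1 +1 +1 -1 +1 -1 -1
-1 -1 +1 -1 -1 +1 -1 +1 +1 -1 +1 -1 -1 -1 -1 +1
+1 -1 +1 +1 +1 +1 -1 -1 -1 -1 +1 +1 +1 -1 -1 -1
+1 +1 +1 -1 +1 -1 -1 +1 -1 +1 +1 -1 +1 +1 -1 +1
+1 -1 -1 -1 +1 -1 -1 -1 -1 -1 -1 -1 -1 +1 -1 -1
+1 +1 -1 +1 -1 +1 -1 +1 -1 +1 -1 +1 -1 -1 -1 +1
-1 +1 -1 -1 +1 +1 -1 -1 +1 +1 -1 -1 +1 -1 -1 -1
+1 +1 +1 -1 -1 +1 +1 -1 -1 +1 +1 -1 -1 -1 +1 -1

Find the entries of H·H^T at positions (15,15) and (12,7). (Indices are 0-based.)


Row 7 of H: [-1, -1, -1, 1, 1, -1, -1, 1, -1, 1, 1, -1, -1, -1, 1, -1].
Row 12 of H: [1, -1, -1, -1, 1, -1, -1, -1, -1, -1, -1, -1, -1, 1, -1, -1].
Row 15 of H: [1, 1, 1, -1, -1, 1, 1, -1, -1, 1, 1, -1, -1, -1, 1, -1].
(H·H^T)[15][15] = Σ_j H[15][j]·H[15][j] = (1)² + (1)² + (1)² + (-1)² + (-1)² + (1)² + (1)² + (-1)² + (-1)² + (1)² + (1)² + (-1)² + (-1)² + (-1)² + (1)² + (-1)² = 1 + 1 + 1 + 1 + 1 + 1 + 1 + 1 + 1 + 1 + 1 + 1 + 1 + 1 + 1 + 1 = 16.
(H·H^T)[12][7] = Σ_j H[12][j]·H[7][j] = (1)·(-1) + (-1)·(-1) + (-1)·(-1) + (-1)·(1) + (1)·(1) + (-1)·(-1) + (-1)·(-1) + (-1)·(1) + (-1)·(-1) + (-1)·(1) + (-1)·(1) + (-1)·(-1) + (-1)·(-1) + (1)·(-1) + (-1)·(1) + (-1)·(-1) = -1 + 1 + 1 + -1 + 1 + 1 + 1 + -1 + 1 + -1 + -1 + 1 + 1 + -1 + -1 + 1 = 2.
Rows 12 and 7 are not orthogonal (dot product = 2 ≠ 0), so H is not a Hadamard matrix.

(15,15) entry = 16; (12,7) entry = 2.


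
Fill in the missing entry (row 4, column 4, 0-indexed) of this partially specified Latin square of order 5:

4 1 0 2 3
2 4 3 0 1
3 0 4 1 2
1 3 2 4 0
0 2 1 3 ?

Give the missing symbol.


Row 4 contains symbols [0, 1, 2, 3] — missing [4].
Column 4 contains symbols [0, 1, 2, 3] — missing [4].
The missing symbol must appear in both missing sets; intersection = [4].
Therefore the hidden value is 4.

Missing value = 4.


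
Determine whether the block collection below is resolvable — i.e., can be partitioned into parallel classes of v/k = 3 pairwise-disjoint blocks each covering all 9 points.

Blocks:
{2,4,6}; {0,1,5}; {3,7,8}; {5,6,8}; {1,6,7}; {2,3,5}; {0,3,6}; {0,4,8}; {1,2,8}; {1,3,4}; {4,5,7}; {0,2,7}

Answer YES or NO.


v = 9, block size k = 3, number of blocks = 12.
For resolvability, blocks must partition into parallel classes of size v/k = 3.
Total blocks must therefore be a multiple of 3: 12 = 3·4 + 0 ⇒ divisible ✓.
Greedy packing gives 4 candidate class(es). Each should be a full parallel class (size 3, covers all 9 points).
  Class 1 (3 blocks): {2,4,6}; {0,1,5}; {3,7,8}. Points covered: [0, 1, 2, 3, 4, 5, 6, 7, 8].
  Class 2 (3 blocks): {5,6,8}; {1,3,4}; {0,2,7}. Points covered: [0, 1, 2, 3, 4, 5, 6, 7, 8].
  Class 3 (3 blocks): {1,6,7}; {2,3,5}; {0,4,8}. Points covered: [0, 1, 2, 3, 4, 5, 6, 7, 8].
  Class 4 (3 blocks): {0,3,6}; {1,2,8}; {4,5,7}. Points covered: [0, 1, 2, 3, 4, 5, 6, 7, 8].
All classes full (size 3)? YES. All classes cover every point? YES.
Resolvable? YES.

YES


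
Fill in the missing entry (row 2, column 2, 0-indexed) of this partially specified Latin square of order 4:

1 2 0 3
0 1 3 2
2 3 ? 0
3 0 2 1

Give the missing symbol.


Row 2 contains symbols [0, 2, 3] — missing [1].
Column 2 contains symbols [0, 2, 3] — missing [1].
The missing symbol must appear in both missing sets; intersection = [1].
Therefore the hidden value is 1.

Missing value = 1.


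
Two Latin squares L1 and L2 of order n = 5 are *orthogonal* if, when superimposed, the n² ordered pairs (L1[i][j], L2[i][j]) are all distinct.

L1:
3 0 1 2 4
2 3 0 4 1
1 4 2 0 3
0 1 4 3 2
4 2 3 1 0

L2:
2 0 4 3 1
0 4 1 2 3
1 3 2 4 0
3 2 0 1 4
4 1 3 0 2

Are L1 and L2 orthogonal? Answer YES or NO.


Form the n² = 25 superimposed pairs (L1[i][j], L2[i][j]), row by row (rows and columns indexed from 0):
row 0: (3,2) (0,0) (1,4) (2,3) (4,1)
row 1: (2,0) (3,4) (0,1) (4,2) (1,3)
row 2: (1,1) (4,3) (2,2) (0,4) (3,0)
row 3: (0,3) (1,2) (4,0) (3,1) (2,4)
row 4: (4,4) (2,1) (3,3) (1,0) (0,2)
Orthogonality requires all 25 pairs distinct.
Check by first coordinate: for each symbol s of L1, list the L2 entries in the n cells where L1 = s; they must all differ.
  L1 = 0: L2 entries (in reading order) 0, 1, 4, 3, 2 — all 5 distinct ✓
  L1 = 1: L2 entries (in reading order) 4, 3, 1, 2, 0 — all 5 distinct ✓
  L1 = 2: L2 entries (in reading order) 3, 0, 2, 4, 1 — all 5 distinct ✓
  L1 = 3: L2 entries (in reading order) 2, 4, 0, 1, 3 — all 5 distinct ✓
  L1 = 4: L2 entries (in reading order) 1, 2, 3, 0, 4 — all 5 distinct ✓
Every symbol of L1 meets every symbol of L2 exactly once, so all 25 pairs are distinct (25 of 25).
Conclusion: YES.

YES


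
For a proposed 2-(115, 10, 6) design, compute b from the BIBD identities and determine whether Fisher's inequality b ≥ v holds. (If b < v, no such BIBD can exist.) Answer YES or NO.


r = λ(v − 1)/(k − 1) = 6·114/9 = 76.
b = vr/k = 115·76/10 = 874.
Fisher's inequality: b ≥ v ⇔ 874 ≥ 115? YES.

YES


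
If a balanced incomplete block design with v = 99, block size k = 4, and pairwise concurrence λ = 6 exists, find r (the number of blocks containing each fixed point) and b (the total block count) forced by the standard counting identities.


Any 2-(v, k, λ) BIBD satisfies two necessary conditions:
  (i)  Each point sits in r blocks, and counting incidences through any fixed point gives r(k − 1) = λ(v − 1), so r = λ(v − 1)/(k − 1).
  (ii) Total incidences bk = vr, so b = vr/k.
Step 1: r = λ(v − 1)/(k − 1) = 6·(99 − 1)/(4 − 1) = 6·98/3 = 588/3 = 196.
Step 2: b = vr/k = 99·196/4 = 19404/4 = 4851.
Check integrality: r = 196 ∈ Z ✓, b = 4851 ∈ Z ✓.
(These identities are necessary conditions: they determine r and b for any design with these parameters, but do not by themselves prove that one exists.)

r = 196, b = 4851.


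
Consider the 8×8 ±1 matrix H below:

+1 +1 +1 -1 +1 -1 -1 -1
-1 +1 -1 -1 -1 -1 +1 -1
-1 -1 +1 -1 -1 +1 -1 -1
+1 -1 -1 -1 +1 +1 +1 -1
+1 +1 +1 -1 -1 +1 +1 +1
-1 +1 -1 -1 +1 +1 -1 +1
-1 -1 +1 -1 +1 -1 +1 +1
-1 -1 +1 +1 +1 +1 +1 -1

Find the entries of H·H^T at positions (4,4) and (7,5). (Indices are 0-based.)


Row 4 of H: [1, 1, 1, -1, -1, 1, 1, 1].
Row 5 of H: [-1, 1, -1, -1, 1, 1, -1, 1].
Row 7 of H: [-1, -1, 1, 1, 1, 1, 1, -1].
(H·H^T)[4][4] = Σ_j H[4][j]·H[4][j] = (1)² + (1)² + (1)² + (-1)² + (-1)² + (1)² + (1)² + (1)² = 1 + 1 + 1 + 1 + 1 + 1 + 1 + 1 = 8.
(H·H^T)[7][5] = Σ_j H[7][j]·H[5][j] = (-1)·(-1) + (-1)·(1) + (1)·(-1) + (1)·(-1) + (1)·(1) + (1)·(1) + (1)·(-1) + (-1)·(1) = 1 + -1 + -1 + -1 + 1 + 1 + -1 + -1 = -2.
Rows 7 and 5 are not orthogonal (dot product = -2 ≠ 0), so H is not a Hadamard matrix.

(4,4) entry = 8; (7,5) entry = -2.


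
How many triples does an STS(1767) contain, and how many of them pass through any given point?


An STS(v) is a 2-(v, 3, 1) BIBD: block size k = 3, λ = 1.
Replication: r(k − 1) = λ(v − 1) ⇒ r·2 = 1767 − 1 = 1766 ⇒ r = 883.
Block count: b = v(v − 1)/6 = 1767·1766/6 = 3120522/6 = 520087.

r = 883, b = 520087.


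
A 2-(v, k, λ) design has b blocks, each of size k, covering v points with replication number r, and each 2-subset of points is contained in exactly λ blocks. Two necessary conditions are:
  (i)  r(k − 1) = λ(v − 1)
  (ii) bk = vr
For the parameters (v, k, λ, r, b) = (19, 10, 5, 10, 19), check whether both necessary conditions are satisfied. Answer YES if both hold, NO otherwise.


Condition (i): r(k − 1) = 10·9 = 90; λ(v − 1) = 5·18 = 90. Match? YES.
Condition (ii): bk = 19·10 = 190; vr = 19·10 = 190. Match? YES.
Both conditions hold? YES.

YES


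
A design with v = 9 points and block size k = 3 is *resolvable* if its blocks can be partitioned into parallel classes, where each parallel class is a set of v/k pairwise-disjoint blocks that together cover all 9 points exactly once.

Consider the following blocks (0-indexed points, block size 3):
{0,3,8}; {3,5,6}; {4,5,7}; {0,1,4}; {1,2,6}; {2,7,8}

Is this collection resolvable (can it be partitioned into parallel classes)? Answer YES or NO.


v = 9, block size k = 3, number of blocks = 6.
For resolvability, blocks must partition into parallel classes of size v/k = 3.
Total blocks must therefore be a multiple of 3: 6 = 3·2 + 0 ⇒ divisible ✓.
Greedy packing gives 2 candidate class(es). Each should be a full parallel class (size 3, covers all 9 points).
  Class 1 (3 blocks): {0,3,8}; {4,5,7}; {1,2,6}. Points covered: [0, 1, 2, 3, 4, 5, 6, 7, 8].
  Class 2 (3 blocks): {3,5,6}; {0,1,4}; {2,7,8}. Points covered: [0, 1, 2, 3, 4, 5, 6, 7, 8].
All classes full (size 3)? YES. All classes cover every point? YES.
Resolvable? YES.

YES


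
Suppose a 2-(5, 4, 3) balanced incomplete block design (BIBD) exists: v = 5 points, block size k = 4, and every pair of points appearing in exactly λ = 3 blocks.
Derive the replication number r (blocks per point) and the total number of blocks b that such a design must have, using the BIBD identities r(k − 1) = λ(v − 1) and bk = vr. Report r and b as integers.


Any 2-(v, k, λ) BIBD satisfies two necessary conditions:
  (i)  Each point sits in r blocks, and counting incidences through any fixed point gives r(k − 1) = λ(v − 1), so r = λ(v − 1)/(k − 1).
  (ii) Total incidences bk = vr, so b = vr/k.
Step 1: r = λ(v − 1)/(k − 1) = 3·(5 − 1)/(4 − 1) = 3·4/3 = 12/3 = 4.
Step 2: b = vr/k = 5·4/4 = 20/4 = 5.
Check integrality: r = 4 ∈ Z ✓, b = 5 ∈ Z ✓.
(These identities are necessary conditions: they determine r and b for any design with these parameters, but do not by themselves prove that one exists.)

r = 4, b = 5.


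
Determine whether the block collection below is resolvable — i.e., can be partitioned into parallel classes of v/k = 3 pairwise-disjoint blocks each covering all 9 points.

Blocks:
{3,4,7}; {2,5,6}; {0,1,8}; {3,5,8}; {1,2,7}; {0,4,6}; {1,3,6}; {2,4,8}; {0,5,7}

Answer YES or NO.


v = 9, block size k = 3, number of blocks = 9.
For resolvability, blocks must partition into parallel classes of size v/k = 3.
Total blocks must therefore be a multiple of 3: 9 = 3·3 + 0 ⇒ divisible ✓.
Greedy packing gives 3 candidate class(es). Each should be a full parallel class (size 3, covers all 9 points).
  Class 1 (3 blocks): {3,4,7}; {2,5,6}; {0,1,8}. Points covered: [0, 1, 2, 3, 4, 5, 6, 7, 8].
  Class 2 (3 blocks): {3,5,8}; {1,2,7}; {0,4,6}. Points covered: [0, 1, 2, 3, 4, 5, 6, 7, 8].
  Class 3 (3 blocks): {1,3,6}; {2,4,8}; {0,5,7}. Points covered: [0, 1, 2, 3, 4, 5, 6, 7, 8].
All classes full (size 3)? YES. All classes cover every point? YES.
Resolvable? YES.

YES


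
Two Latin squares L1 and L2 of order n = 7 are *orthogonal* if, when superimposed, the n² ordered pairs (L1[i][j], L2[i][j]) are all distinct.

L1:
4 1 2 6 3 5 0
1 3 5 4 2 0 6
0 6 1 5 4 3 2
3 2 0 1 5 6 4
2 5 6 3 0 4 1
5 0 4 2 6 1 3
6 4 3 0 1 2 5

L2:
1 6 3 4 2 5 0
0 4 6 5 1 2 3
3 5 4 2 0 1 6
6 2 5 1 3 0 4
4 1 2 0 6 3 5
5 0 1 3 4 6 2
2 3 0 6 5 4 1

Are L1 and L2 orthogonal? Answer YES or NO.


Form the n² = 49 superimposed pairs (L1[i][j], L2[i][j]), row by row (rows and columns indexed from 0):
row 0: (4,1) (1,6) (2,3) (6,4) (3,2) (5,5) (0,0)
row 1: (1,0) (3,4) (5,6) (4,5) (2,1) (0,2) (6,3)
row 2: (0,3) (6,5) (1,4) (5,2) (4,0) (3,1) (2,6)
row 3: (3,6) (2,2) (0,5) (1,1) (5,3) (6,0) (4,4)
row 4: (2,4) (5,1) (6,2) (3,0) (0,6) (4,3) (1,5)
row 5: (5,5) (0,0) (4,1) (2,3) (6,4) (1,6) (3,2)
row 6: (6,2) (4,3) (3,0) (0,6) (1,5) (2,4) (5,1)
Orthogonality requires all 49 pairs distinct.
But the pair (5,5) repeats: cell (0,5) has L1 = 5, L2 = 5, and cell (5,0) has L1 = 5, L2 = 5.
A repeated pair means some other pair never occurs (only 35 distinct pairs out of 49), so the squares are not orthogonal.
Conclusion: NO.

NO


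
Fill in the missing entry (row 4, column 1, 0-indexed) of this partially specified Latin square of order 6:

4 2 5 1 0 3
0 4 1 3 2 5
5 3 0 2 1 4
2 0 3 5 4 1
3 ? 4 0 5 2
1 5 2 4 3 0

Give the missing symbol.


Row 4 contains symbols [0, 2, 3, 4, 5] — missing [1].
Column 1 contains symbols [0, 2, 3, 4, 5] — missing [1].
The missing symbol must appear in both missing sets; intersection = [1].
Therefore the hidden value is 1.

Missing value = 1.


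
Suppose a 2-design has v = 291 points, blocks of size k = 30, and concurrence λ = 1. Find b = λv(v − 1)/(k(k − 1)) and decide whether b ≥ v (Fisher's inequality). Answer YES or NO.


r = λ(v − 1)/(k − 1) = 1·290/29 = 10.
b = vr/k = 291·10/30 = 97.
Fisher's inequality: b ≥ v ⇔ 97 ≥ 291? NO.

NO


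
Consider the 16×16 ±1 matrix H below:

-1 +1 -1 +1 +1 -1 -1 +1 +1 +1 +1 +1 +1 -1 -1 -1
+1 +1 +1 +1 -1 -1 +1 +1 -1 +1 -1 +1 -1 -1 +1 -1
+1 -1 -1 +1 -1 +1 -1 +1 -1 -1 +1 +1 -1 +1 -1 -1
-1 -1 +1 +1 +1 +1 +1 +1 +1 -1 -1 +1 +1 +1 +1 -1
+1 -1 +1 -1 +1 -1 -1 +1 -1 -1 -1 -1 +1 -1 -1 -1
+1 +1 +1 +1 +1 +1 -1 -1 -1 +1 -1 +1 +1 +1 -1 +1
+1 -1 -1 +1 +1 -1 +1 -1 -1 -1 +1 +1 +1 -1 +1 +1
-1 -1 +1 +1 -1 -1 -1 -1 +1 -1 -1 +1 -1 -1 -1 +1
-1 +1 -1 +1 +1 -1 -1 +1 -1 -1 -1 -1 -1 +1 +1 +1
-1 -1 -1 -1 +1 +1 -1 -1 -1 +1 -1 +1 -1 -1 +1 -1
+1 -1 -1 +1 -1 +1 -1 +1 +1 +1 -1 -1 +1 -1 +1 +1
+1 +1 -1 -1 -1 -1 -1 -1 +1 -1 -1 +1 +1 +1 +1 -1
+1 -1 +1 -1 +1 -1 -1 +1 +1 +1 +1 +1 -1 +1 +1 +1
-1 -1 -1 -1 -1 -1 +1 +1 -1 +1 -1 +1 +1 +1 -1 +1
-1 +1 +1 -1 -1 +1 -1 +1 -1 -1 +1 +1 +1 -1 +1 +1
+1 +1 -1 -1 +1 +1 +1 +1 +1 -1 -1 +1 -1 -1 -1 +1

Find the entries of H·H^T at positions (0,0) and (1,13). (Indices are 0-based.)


Row 0 of H: [-1, 1, -1, 1, 1, -1, -1, 1, 1, 1, 1, 1, 1, -1, -1, -1].
Row 1 of H: [1, 1, 1, 1, -1, -1, 1, 1, -1, 1, -1, 1, -1, -1, 1, -1].
Row 13 of H: [-1, -1, -1, -1, -1, -1, 1, 1, -1, 1, -1, 1, 1, 1, -1, 1].
(H·H^T)[0][0] = Σ_j H[0][j]·H[0][j] = (-1)² + (1)² + (-1)² + (1)² + (1)² + (-1)² + (-1)² + (1)² + (1)² + (1)² + (1)² + (1)² + (1)² + (-1)² + (-1)² + (-1)² = 1 + 1 + 1 + 1 + 1 + 1 + 1 + 1 + 1 + 1 + 1 + 1 + 1 + 1 + 1 + 1 = 16.
(H·H^T)[1][13] = Σ_j H[1][j]·H[13][j] = (1)·(-1) + (1)·(-1) + (1)·(-1) + (1)·(-1) + (-1)·(-1) + (-1)·(-1) + (1)·(1) + (1)·(1) + (-1)·(-1) + (1)·(1) + (-1)·(-1) + (1)·(1) + (-1)·(1) + (-1)·(1) + (1)·(-1) + (-1)·(1) = -1 + -1 + -1 + -1 + 1 + 1 + 1 + 1 + 1 + 1 + 1 + 1 + -1 + -1 + -1 + -1 = 0.
So rows 1 and 13 are orthogonal; the diagonal entry equals n = 16.

(0,0) entry = 16; (1,13) entry = 0.


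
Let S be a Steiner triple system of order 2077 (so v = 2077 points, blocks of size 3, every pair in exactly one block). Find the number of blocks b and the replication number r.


An STS(v) is a 2-(v, 3, 1) BIBD: block size k = 3, λ = 1.
Replication: r(k − 1) = λ(v − 1) ⇒ r·2 = 2077 − 1 = 2076 ⇒ r = 1038.
Block count: bk = vr ⇒ b·3 = 2077·1038 = 2155926 ⇒ b = 718642.
(Check via b = v(v − 1)/6 = 2077·2076/6 = 4311852/6 = 718642.)

r = 1038, b = 718642.


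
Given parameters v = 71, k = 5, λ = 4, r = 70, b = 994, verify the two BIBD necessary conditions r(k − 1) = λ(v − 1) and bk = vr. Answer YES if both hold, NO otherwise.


Condition (i): r(k − 1) = 70·4 = 280; λ(v − 1) = 4·70 = 280. Match? YES.
Condition (ii): bk = 994·5 = 4970; vr = 71·70 = 4970. Match? YES.
Both conditions hold? YES.

YES


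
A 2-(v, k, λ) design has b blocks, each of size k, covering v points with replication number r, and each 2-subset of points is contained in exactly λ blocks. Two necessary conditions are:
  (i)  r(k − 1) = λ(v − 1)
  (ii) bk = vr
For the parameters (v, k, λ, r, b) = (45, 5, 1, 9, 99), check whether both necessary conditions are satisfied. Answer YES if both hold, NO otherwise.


Condition (i): r(k − 1) = 9·4 = 36; λ(v − 1) = 1·44 = 44. Match? NO.
Condition (ii): bk = 99·5 = 495; vr = 45·9 = 405. Match? NO.
Both conditions hold? NO.

NO


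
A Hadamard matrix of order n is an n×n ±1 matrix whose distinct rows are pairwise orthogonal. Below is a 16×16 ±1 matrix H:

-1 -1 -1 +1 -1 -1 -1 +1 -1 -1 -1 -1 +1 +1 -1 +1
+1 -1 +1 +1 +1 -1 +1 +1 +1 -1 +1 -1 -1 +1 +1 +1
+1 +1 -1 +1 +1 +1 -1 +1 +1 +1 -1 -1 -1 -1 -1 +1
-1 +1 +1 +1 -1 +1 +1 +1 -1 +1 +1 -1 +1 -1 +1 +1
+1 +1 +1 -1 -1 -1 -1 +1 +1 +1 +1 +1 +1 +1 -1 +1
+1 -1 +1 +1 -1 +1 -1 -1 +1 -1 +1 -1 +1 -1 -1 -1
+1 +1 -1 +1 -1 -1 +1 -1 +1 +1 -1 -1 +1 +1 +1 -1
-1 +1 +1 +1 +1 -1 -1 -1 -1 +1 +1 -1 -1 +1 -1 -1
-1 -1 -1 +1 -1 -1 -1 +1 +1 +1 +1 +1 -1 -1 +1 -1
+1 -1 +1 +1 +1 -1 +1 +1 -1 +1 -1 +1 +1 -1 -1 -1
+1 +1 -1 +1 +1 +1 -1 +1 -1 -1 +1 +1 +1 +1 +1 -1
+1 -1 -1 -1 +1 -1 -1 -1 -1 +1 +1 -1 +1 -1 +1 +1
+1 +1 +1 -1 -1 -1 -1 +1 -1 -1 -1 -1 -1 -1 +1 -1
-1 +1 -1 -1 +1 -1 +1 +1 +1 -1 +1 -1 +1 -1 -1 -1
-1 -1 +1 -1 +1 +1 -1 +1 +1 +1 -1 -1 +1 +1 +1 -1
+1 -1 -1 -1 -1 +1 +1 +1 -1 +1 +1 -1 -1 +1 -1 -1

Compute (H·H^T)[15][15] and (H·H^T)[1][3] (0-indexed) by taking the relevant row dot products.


Row 1 of H: [1, -1, 1, 1, 1, -1, 1, 1, 1, -1, 1, -1, -1, 1, 1, 1].
Row 3 of H: [-1, 1, 1, 1, -1, 1, 1, 1, -1, 1, 1, -1, 1, -1, 1, 1].
Row 15 of H: [1, -1, -1, -1, -1, 1, 1, 1, -1, 1, 1, -1, -1, 1, -1, -1].
(H·H^T)[15][15] = Σ_j H[15][j]·H[15][j] = (1)² + (-1)² + (-1)² + (-1)² + (-1)² + (1)² + (1)² + (1)² + (-1)² + (1)² + (1)² + (-1)² + (-1)² + (1)² + (-1)² + (-1)² = 1 + 1 + 1 + 1 + 1 + 1 + 1 + 1 + 1 + 1 + 1 + 1 + 1 + 1 + 1 + 1 = 16.
(H·H^T)[1][3] = Σ_j H[1][j]·H[3][j] = (1)·(-1) + (-1)·(1) + (1)·(1) + (1)·(1) + (1)·(-1) + (-1)·(1) + (1)·(1) + (1)·(1) + (1)·(-1) + (-1)·(1) + (1)·(1) + (-1)·(-1) + (-1)·(1) + (1)·(-1) + (1)·(1) + (1)·(1) = -1 + -1 + 1 + 1 + -1 + -1 + 1 + 1 + -1 + -1 + 1 + 1 + -1 + -1 + 1 + 1 = 0.
So rows 1 and 3 are orthogonal; the diagonal entry equals n = 16.

(15,15) entry = 16; (1,3) entry = 0.


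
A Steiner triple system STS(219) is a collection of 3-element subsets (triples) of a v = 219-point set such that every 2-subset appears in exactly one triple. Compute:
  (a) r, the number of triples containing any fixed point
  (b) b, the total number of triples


An STS(v) is a 2-(v, 3, 1) BIBD: block size k = 3, λ = 1.
Replication: r(k − 1) = λ(v − 1) ⇒ r·2 = 219 − 1 = 218 ⇒ r = 109.
Block count: bk = vr ⇒ b·3 = 219·109 = 23871 ⇒ b = 7957.
(Check via b = v(v − 1)/6 = 219·218/6 = 47742/6 = 7957.)

r = 109, b = 7957.


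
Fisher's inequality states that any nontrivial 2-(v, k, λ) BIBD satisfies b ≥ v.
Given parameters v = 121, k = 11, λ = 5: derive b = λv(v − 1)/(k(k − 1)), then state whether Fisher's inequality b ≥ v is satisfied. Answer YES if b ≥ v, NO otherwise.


b = λv(v − 1)/(k(k − 1)) = 5·121·120/(11·10) = 72600/110 = 660.
Compare with v = 121: b ≥ v, so Fisher's inequality holds.

YES


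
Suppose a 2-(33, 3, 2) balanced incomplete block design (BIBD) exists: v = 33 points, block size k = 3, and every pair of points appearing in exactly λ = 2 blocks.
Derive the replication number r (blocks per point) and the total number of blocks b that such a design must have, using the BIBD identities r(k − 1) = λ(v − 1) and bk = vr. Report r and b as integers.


Any 2-(v, k, λ) BIBD satisfies two necessary conditions:
  (i)  Each point sits in r blocks, and counting incidences through any fixed point gives r(k − 1) = λ(v − 1), so r = λ(v − 1)/(k − 1).
  (ii) Total incidences bk = vr, so b = vr/k.
Step 1: r = λ(v − 1)/(k − 1) = 2·(33 − 1)/(3 − 1) = 2·32/2 = 64/2 = 32.
Step 2: b = vr/k = 33·32/3 = 1056/3 = 352.
Check integrality: r = 32 ∈ Z ✓, b = 352 ∈ Z ✓.
(These identities are necessary conditions: they determine r and b for any design with these parameters, but do not by themselves prove that one exists.)

r = 32, b = 352.


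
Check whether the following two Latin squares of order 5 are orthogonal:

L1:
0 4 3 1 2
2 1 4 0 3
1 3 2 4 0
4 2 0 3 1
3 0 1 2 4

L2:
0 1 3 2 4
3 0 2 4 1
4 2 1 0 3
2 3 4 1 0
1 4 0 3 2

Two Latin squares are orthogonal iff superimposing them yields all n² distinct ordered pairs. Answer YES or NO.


Form the n² = 25 superimposed pairs (L1[i][j], L2[i][j]), row by row (rows and columns indexed from 0):
row 0: (0,0) (4,1) (3,3) (1,2) (2,4)
row 1: (2,3) (1,0) (4,2) (0,4) (3,1)
row 2: (1,4) (3,2) (2,1) (4,0) (0,3)
row 3: (4,2) (2,3) (0,4) (3,1) (1,0)
row 4: (3,1) (0,4) (1,0) (2,3) (4,2)
Orthogonality requires all 25 pairs distinct.
But the pair (4,2) repeats: cell (1,2) has L1 = 4, L2 = 2, and cell (3,0) has L1 = 4, L2 = 2.
A repeated pair means some other pair never occurs (only 15 distinct pairs out of 25), so the squares are not orthogonal.
Conclusion: NO.

NO


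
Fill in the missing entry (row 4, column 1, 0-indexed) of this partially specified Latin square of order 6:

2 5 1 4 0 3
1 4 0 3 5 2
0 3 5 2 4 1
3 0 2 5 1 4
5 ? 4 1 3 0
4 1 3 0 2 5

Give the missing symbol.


Row 4 contains symbols [0, 1, 3, 4, 5] — missing [2].
Column 1 contains symbols [0, 1, 3, 4, 5] — missing [2].
The missing symbol must appear in both missing sets; intersection = [2].
Therefore the hidden value is 2.

Missing value = 2.


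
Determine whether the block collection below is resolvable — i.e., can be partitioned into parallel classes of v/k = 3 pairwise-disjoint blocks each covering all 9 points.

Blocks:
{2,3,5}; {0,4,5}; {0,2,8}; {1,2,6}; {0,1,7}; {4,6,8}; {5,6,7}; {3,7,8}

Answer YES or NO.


v = 9, block size k = 3, number of blocks = 8.
For resolvability, blocks must partition into parallel classes of size v/k = 3.
Total blocks must therefore be a multiple of 3: 8 = 3·2 + 2 ⇒ not divisible ✗.
Resolvable? NO.

NO


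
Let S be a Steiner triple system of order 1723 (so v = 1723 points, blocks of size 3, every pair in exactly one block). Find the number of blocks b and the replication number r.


An STS(v) is a 2-(v, 3, 1) BIBD: block size k = 3, λ = 1.
Replication: r(k − 1) = λ(v − 1) ⇒ r·2 = 1723 − 1 = 1722 ⇒ r = 861.
Block count: b = v(v − 1)/6 = 1723·1722/6 = 2967006/6 = 494501.

r = 861, b = 494501.


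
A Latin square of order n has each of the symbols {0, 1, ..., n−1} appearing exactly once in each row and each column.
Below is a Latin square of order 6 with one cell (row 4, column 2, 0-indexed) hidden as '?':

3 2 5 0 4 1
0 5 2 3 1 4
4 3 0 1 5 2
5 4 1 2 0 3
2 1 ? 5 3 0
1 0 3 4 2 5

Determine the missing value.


Row 4 contains symbols [0, 1, 2, 3, 5] — missing [4].
Column 2 contains symbols [0, 1, 2, 3, 5] — missing [4].
The missing symbol must appear in both missing sets; intersection = [4].
Therefore the hidden value is 4.

Missing value = 4.


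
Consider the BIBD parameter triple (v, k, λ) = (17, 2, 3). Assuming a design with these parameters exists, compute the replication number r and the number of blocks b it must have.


Any 2-(v, k, λ) BIBD satisfies two necessary conditions:
  (i)  Each point sits in r blocks, and counting incidences through any fixed point gives r(k − 1) = λ(v − 1), so r = λ(v − 1)/(k − 1).
  (ii) Total incidences bk = vr, so b = vr/k.
Step 1: r = λ(v − 1)/(k − 1) = 3·(17 − 1)/(2 − 1) = 3·16/1 = 48/1 = 48.
Step 2: b = vr/k = 17·48/2 = 816/2 = 408.
Check integrality: r = 48 ∈ Z ✓, b = 408 ∈ Z ✓.
(These identities are necessary conditions: they determine r and b for any design with these parameters, but do not by themselves prove that one exists.)

r = 48, b = 408.


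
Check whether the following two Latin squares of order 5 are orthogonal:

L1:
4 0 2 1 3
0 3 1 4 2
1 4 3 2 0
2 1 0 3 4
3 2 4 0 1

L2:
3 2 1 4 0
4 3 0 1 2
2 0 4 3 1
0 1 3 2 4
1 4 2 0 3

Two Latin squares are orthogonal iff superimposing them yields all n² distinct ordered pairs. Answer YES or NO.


Form the n² = 25 superimposed pairs (L1[i][j], L2[i][j]), row by row (rows and columns indexed from 0):
row 0: (4,3) (0,2) (2,1) (1,4) (3,0)
row 1: (0,4) (3,3) (1,0) (4,1) (2,2)
row 2: (1,2) (4,0) (3,4) (2,3) (0,1)
row 3: (2,0) (1,1) (0,3) (3,2) (4,4)
row 4: (3,1) (2,4) (4,2) (0,0) (1,3)
Orthogonality requires all 25 pairs distinct.
Check by first coordinate: for each symbol s of L1, list the L2 entries in the n cells where L1 = s; they must all differ.
  L1 = 0: L2 entries (in reading order) 2, 4, 1, 3, 0 — all 5 distinct ✓
  L1 = 1: L2 entries (in reading order) 4, 0, 2, 1, 3 — all 5 distinct ✓
  L1 = 2: L2 entries (in reading order) 1, 2, 3, 0, 4 — all 5 distinct ✓
  L1 = 3: L2 entries (in reading order) 0, 3, 4, 2, 1 — all 5 distinct ✓
  L1 = 4: L2 entries (in reading order) 3, 1, 0, 4, 2 — all 5 distinct ✓
Every symbol of L1 meets every symbol of L2 exactly once, so all 25 pairs are distinct (25 of 25).
Conclusion: YES.

YES


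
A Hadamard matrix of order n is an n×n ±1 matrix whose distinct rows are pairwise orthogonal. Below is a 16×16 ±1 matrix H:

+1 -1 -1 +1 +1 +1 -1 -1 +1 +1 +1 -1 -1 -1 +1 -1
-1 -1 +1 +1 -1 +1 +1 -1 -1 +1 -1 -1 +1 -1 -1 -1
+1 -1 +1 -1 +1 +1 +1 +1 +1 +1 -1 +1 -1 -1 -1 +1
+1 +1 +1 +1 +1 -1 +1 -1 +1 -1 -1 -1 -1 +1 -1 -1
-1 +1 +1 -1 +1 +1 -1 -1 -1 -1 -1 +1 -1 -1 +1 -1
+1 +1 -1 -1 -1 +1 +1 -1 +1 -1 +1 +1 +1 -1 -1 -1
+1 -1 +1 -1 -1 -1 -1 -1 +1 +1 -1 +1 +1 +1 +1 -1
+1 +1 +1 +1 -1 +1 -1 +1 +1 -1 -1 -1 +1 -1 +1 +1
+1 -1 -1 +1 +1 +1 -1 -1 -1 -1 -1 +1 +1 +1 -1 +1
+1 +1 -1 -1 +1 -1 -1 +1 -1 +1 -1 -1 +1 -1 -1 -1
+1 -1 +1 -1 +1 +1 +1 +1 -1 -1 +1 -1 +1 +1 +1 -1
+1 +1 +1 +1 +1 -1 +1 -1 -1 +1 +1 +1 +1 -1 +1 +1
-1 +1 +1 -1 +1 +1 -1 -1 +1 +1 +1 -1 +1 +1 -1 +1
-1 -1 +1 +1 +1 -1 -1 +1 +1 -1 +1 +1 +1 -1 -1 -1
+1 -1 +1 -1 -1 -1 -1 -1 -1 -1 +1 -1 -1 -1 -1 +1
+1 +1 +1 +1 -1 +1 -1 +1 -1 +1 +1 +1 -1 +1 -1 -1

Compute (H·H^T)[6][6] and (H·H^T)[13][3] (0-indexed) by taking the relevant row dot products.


Row 3 of H: [1, 1, 1, 1, 1, -1, 1, -1, 1, -1, -1, -1, -1, 1, -1, -1].
Row 6 of H: [1, -1, 1, -1, -1, -1, -1, -1, 1, 1, -1, 1, 1, 1, 1, -1].
Row 13 of H: [-1, -1, 1, 1, 1, -1, -1, 1, 1, -1, 1, 1, 1, -1, -1, -1].
(H·H^T)[6][6] = Σ_j H[6][j]·H[6][j] = (1)² + (-1)² + (1)² + (-1)² + (-1)² + (-1)² + (-1)² + (-1)² + (1)² + (1)² + (-1)² + (1)² + (1)² + (1)² + (1)² + (-1)² = 1 + 1 + 1 + 1 + 1 + 1 + 1 + 1 + 1 + 1 + 1 + 1 + 1 + 1 + 1 + 1 = 16.
(H·H^T)[13][3] = Σ_j H[13][j]·H[3][j] = (-1)·(1) + (-1)·(1) + (1)·(1) + (1)·(1) + (1)·(1) + (-1)·(-1) + (-1)·(1) + (1)·(-1) + (1)·(1) + (-1)·(-1) + (1)·(-1) + (1)·(-1) + (1)·(-1) + (-1)·(1) + (-1)·(-1) + (-1)·(-1) = -1 + -1 + 1 + 1 + 1 + 1 + -1 + -1 + 1 + 1 + -1 + -1 + -1 + -1 + 1 + 1 = 0.
So rows 13 and 3 are orthogonal; the diagonal entry equals n = 16.

(6,6) entry = 16; (13,3) entry = 0.


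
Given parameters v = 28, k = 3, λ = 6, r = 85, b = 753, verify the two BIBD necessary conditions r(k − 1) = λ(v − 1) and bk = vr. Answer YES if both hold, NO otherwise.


Condition (i): r(k − 1) = 85·2 = 170; λ(v − 1) = 6·27 = 162. Match? NO.
Condition (ii): bk = 753·3 = 2259; vr = 28·85 = 2380. Match? NO.
Both conditions hold? NO.

NO


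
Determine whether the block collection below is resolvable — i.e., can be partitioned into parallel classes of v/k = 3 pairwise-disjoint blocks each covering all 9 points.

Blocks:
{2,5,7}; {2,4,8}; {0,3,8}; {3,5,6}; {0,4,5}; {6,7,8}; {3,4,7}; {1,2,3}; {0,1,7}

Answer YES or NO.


v = 9, block size k = 3, number of blocks = 9.
For resolvability, blocks must partition into parallel classes of size v/k = 3.
Total blocks must therefore be a multiple of 3: 9 = 3·3 + 0 ⇒ divisible ✓.
Consider block {2,5,7}. The only other block(s) in the collection disjoint from it are {0,3,8} — just 1 block(s). Any parallel class containing {2,5,7} would need 2 other blocks each disjoint from it, so no parallel class of size 3 can contain {2,5,7}.
Since every block must belong to some parallel class in a resolution, the collection cannot be partitioned into parallel classes.
Resolvable? NO.

NO


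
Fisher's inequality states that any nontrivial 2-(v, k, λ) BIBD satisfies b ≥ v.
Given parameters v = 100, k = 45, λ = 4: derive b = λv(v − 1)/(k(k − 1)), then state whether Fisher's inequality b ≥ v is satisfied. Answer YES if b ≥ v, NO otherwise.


r = λ(v − 1)/(k − 1) = 4·99/44 = 9.
b = vr/k = 100·9/45 = 20.
Fisher's inequality: b ≥ v ⇔ 20 ≥ 100? NO.

NO


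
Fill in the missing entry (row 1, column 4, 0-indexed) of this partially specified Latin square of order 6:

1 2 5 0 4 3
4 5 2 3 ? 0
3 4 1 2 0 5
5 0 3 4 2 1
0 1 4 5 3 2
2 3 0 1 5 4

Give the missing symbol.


Row 1 contains symbols [0, 2, 3, 4, 5] — missing [1].
Column 4 contains symbols [0, 2, 3, 4, 5] — missing [1].
The missing symbol must appear in both missing sets; intersection = [1].
Therefore the hidden value is 1.

Missing value = 1.


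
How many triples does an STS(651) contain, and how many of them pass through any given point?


An STS(v) is a 2-(v, 3, 1) BIBD: block size k = 3, λ = 1.
Replication: r(k − 1) = λ(v − 1) ⇒ r·2 = 651 − 1 = 650 ⇒ r = 325.
Block count: bk = vr ⇒ b·3 = 651·325 = 211575 ⇒ b = 70525.
(Check via b = v(v − 1)/6 = 651·650/6 = 423150/6 = 70525.)

r = 325, b = 70525.


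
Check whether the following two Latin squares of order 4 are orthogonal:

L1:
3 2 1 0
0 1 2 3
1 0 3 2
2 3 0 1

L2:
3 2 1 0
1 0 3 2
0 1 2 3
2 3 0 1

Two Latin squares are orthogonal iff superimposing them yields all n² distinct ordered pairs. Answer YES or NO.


Form the n² = 16 superimposed pairs (L1[i][j], L2[i][j]), row by row (rows and columns indexed from 0):
row 0: (3,3) (2,2) (1,1) (0,0)
row 1: (0,1) (1,0) (2,3) (3,2)
row 2: (1,0) (0,1) (3,2) (2,3)
row 3: (2,2) (3,3) (0,0) (1,1)
Orthogonality requires all 16 pairs distinct.
But the pair (1,0) repeats: cell (1,1) has L1 = 1, L2 = 0, and cell (2,0) has L1 = 1, L2 = 0.
A repeated pair means some other pair never occurs (only 8 distinct pairs out of 16), so the squares are not orthogonal.
Conclusion: NO.

NO


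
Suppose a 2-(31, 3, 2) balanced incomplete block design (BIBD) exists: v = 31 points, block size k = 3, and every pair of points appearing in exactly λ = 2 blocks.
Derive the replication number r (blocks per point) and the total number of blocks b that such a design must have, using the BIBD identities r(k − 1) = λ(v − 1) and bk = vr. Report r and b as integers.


Any 2-(v, k, λ) BIBD satisfies two necessary conditions:
  (i)  Each point sits in r blocks, and counting incidences through any fixed point gives r(k − 1) = λ(v − 1), so r = λ(v − 1)/(k − 1).
  (ii) Total incidences bk = vr, so b = vr/k.
Step 1: r = λ(v − 1)/(k − 1) = 2·(31 − 1)/(3 − 1) = 2·30/2 = 60/2 = 30.
Step 2: b = vr/k = 31·30/3 = 930/3 = 310.
Check integrality: r = 30 ∈ Z ✓, b = 310 ∈ Z ✓.
(These identities are necessary conditions: they determine r and b for any design with these parameters, but do not by themselves prove that one exists.)

r = 30, b = 310.


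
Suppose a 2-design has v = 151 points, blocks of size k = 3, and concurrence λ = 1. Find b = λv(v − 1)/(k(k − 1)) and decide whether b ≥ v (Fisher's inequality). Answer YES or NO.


r = λ(v − 1)/(k − 1) = 1·150/2 = 75.
b = vr/k = 151·75/3 = 3775.
Fisher's inequality: b ≥ v ⇔ 3775 ≥ 151? YES.

YES


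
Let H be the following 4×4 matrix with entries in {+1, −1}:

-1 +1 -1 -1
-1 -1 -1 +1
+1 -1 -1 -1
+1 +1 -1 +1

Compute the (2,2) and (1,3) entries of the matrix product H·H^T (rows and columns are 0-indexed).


Row 1 of H: [-1, -1, -1, 1].
Row 2 of H: [1, -1, -1, -1].
Row 3 of H: [1, 1, -1, 1].
(H·H^T)[2][2] = Σ_j H[2][j]·H[2][j] = (1)² + (-1)² + (-1)² + (-1)² = 1 + 1 + 1 + 1 = 4.
(H·H^T)[1][3] = Σ_j H[1][j]·H[3][j] = (-1)·(1) + (-1)·(1) + (-1)·(-1) + (1)·(1) = -1 + -1 + 1 + 1 = 0.
So rows 1 and 3 are orthogonal; the diagonal entry equals n = 4.

(2,2) entry = 4; (1,3) entry = 0.


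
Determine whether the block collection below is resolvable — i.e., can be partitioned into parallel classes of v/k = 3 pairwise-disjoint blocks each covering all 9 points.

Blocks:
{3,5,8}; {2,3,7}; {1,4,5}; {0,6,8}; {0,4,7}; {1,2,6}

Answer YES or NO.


v = 9, block size k = 3, number of blocks = 6.
For resolvability, blocks must partition into parallel classes of size v/k = 3.
Total blocks must therefore be a multiple of 3: 6 = 3·2 + 0 ⇒ divisible ✓.
Greedy packing gives 2 candidate class(es). Each should be a full parallel class (size 3, covers all 9 points).
  Class 1 (3 blocks): {3,5,8}; {0,4,7}; {1,2,6}. Points covered: [0, 1, 2, 3, 4, 5, 6, 7, 8].
  Class 2 (3 blocks): {2,3,7}; {1,4,5}; {0,6,8}. Points covered: [0, 1, 2, 3, 4, 5, 6, 7, 8].
All classes full (size 3)? YES. All classes cover every point? YES.
Resolvable? YES.

YES


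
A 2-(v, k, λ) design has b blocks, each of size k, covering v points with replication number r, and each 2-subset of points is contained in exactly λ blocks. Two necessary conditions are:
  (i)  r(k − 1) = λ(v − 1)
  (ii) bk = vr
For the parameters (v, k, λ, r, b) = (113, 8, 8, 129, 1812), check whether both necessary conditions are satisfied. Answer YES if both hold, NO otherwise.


Condition (i): r(k − 1) = 129·7 = 903; λ(v − 1) = 8·112 = 896. Match? NO.
Condition (ii): bk = 1812·8 = 14496; vr = 113·129 = 14577. Match? NO.
Both conditions hold? NO.

NO


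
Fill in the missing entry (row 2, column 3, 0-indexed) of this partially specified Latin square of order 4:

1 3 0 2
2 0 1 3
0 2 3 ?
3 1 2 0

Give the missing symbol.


Row 2 contains symbols [0, 2, 3] — missing [1].
Column 3 contains symbols [0, 2, 3] — missing [1].
The missing symbol must appear in both missing sets; intersection = [1].
Therefore the hidden value is 1.

Missing value = 1.


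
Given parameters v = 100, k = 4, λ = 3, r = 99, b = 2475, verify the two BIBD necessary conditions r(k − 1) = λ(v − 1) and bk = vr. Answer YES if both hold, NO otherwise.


Condition (i): r(k − 1) = 99·3 = 297; λ(v − 1) = 3·99 = 297. Match? YES.
Condition (ii): bk = 2475·4 = 9900; vr = 100·99 = 9900. Match? YES.
Both conditions hold? YES.

YES


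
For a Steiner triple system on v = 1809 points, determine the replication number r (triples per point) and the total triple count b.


An STS(v) is a 2-(v, 3, 1) BIBD: block size k = 3, λ = 1.
Replication: r(k − 1) = λ(v − 1) ⇒ r·2 = 1809 − 1 = 1808 ⇒ r = 904.
Block count: bk = vr ⇒ b·3 = 1809·904 = 1635336 ⇒ b = 545112.
(Check via b = v(v − 1)/6 = 1809·1808/6 = 3270672/6 = 545112.)

r = 904, b = 545112.


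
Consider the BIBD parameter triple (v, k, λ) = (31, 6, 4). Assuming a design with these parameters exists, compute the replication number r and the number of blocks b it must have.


Any 2-(v, k, λ) BIBD satisfies two necessary conditions:
  (i)  Each point sits in r blocks, and counting incidences through any fixed point gives r(k − 1) = λ(v − 1), so r = λ(v − 1)/(k − 1).
  (ii) Total incidences bk = vr, so b = vr/k.
Step 1: r = λ(v − 1)/(k − 1) = 4·(31 − 1)/(6 − 1) = 4·30/5 = 120/5 = 24.
Step 2: b = vr/k = 31·24/6 = 744/6 = 124.
Check integrality: r = 24 ∈ Z ✓, b = 124 ∈ Z ✓.
(These identities are necessary conditions: they determine r and b for any design with these parameters, but do not by themselves prove that one exists.)

r = 24, b = 124.


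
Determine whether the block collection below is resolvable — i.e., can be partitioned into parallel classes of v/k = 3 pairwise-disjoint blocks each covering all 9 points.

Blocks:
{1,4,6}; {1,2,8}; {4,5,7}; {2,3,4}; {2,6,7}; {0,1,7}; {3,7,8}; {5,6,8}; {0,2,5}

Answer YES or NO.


v = 9, block size k = 3, number of blocks = 9.
For resolvability, blocks must partition into parallel classes of size v/k = 3.
Total blocks must therefore be a multiple of 3: 9 = 3·3 + 0 ⇒ divisible ✓.
Consider block {1,2,8}. The only other block(s) in the collection disjoint from it are {4,5,7} — just 1 block(s). Any parallel class containing {1,2,8} would need 2 other blocks each disjoint from it, so no parallel class of size 3 can contain {1,2,8}.
Since every block must belong to some parallel class in a resolution, the collection cannot be partitioned into parallel classes.
Resolvable? NO.

NO
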